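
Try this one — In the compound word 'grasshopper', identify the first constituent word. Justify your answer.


Split 'grasshopper' into 'grass' + 'hopper'. The first part is 'grass'.

grass


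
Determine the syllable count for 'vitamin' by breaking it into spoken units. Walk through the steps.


Break 'vitamin' into syllables: vi-ta-min -> vi | ta | min = 3 syllables

3 syllables


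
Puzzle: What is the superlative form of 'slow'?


Apply superlative formation (add -est): 'slow' -> 'slowest'.

slowest


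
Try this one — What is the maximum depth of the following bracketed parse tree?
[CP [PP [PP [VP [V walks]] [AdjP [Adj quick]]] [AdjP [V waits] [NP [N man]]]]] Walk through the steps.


Count bracket nesting levels:
'[' at pos 0: depth = 1
'[' at pos 4: depth = 2
'[' at pos 8: depth = 3
'[' at pos 12: depth = 4
'[' at pos 16: depth = 5
'[' at pos 27: depth = 4
'[' at pos 33: depth = 5
'[' at pos 47: depth = 3
'[' at pos 53: depth = 4
'[' at pos 63: depth = 4
'[' at pos 67: depth = 5
Maximum depth reached: 5

5


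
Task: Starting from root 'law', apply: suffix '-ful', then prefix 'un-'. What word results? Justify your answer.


Step 1: Add suffix '-ful' to 'law' = 'lawful'
Step 2: Add prefix 'un-' to 'lawful' = 'unlawful'

unlawful


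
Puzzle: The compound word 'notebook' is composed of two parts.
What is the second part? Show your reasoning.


Split 'notebook' into 'note' + 'book'. The second part is 'book'.

book


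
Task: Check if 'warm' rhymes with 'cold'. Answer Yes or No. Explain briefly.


Rime (stressed vowel + following sounds) of 'warm': -arm = /ɔːrm/
Rime of 'cold': -old = /oʊld/
/ɔːrm/ and /oʊld/ are different ending sounds, so the words do not rhyme.

No


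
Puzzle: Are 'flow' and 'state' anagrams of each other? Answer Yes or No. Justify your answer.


Sorted letters of 'flow': 'flow'
Sorted letters of 'state': 'aestt'
They do not match.

No


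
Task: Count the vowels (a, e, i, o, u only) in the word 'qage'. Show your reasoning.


Vowels in 'qage': a, e = 2 vowels.

2


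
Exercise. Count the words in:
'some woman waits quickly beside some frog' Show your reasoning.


Split into words: some | woman | waits | quickly | beside | some | frog = 7 words.

7


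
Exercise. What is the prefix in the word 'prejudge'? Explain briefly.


The word 'prejudge' = 'pre' (prefix) + 'judge' (root). The prefix is 'pre'.

pre


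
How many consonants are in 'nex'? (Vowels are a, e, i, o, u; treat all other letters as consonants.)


Consonants in 'nex': n, x = 2 consonants.

2


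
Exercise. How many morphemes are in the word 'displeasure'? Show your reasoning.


Decomposition: dis- (prefix) + please (root) + -ure (suffix) = 3 morpheme(s)

3 morphemes


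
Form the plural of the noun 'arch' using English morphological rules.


Apply rule: Add -es (sibilant/fricative ending). 'arch' becomes 'arches'.

arches


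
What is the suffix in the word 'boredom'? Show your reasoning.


The word 'boredom' = 'bore' (root) + '-dom' (suffix). The suffix is '-dom'.

dom


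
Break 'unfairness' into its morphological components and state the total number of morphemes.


Step 1: Identify prefix: 'un' (meaning: not/reverse)
Step 2: Identify root: 'fair'
Step 3: Identify suffix(es): 'ness'
Decomposition: un- (prefix: not/reverse) + fair (root) + -ness (suffix: state of)
Total morphemes: 3

3 morphemes (un- (prefix: not/reverse) + fair (root) + -ness (suffix: state of))


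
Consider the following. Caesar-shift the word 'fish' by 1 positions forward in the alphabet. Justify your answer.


Shift each letter by 1: f -> g, i -> j, s -> t, h -> i. Result: 'gjti'.

gjti


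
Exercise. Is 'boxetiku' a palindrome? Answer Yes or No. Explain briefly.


Forward: 'boxetiku'
Reversed: 'ukitexob'
They differ.

No


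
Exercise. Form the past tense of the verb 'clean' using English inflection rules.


Apply rule: Add -ed. 'clean' becomes 'cleaned'.

cleaned


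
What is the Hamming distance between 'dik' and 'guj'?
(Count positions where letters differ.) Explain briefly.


Alignment:
Position 1: 'd' vs 'g' = DIFFER
Position 2: 'i' vs 'u' = DIFFER
Position 3: 'k' vs 'j' = DIFFER
Total differences: 3

3


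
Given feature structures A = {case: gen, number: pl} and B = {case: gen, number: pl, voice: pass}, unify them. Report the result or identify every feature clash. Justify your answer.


Compare features:
case: A=gen vs B=gen -> unified: gen
number: A=pl vs B=pl -> unified: pl
voice: A=_ vs B=pass -> unified: pass
No clashes found.

Unified: {case: gen, number: pl, voice: pass}


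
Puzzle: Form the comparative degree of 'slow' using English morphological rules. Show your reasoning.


Apply comparative formation (add -er): 'slow' -> 'slower'.

slower


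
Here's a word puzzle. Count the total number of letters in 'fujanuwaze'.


Spell out 'fujanuwaze' and number each letter: f(1), u(2), j(3), a(4), n(5), u(6), w(7), a(8), z(9), e(10). Total: 10 letters.

10


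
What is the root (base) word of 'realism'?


Remove suffix '-ism' from 'realism' to get root 'real'.

real


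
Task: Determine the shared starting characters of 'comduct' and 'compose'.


Compare from the start: 3 characters match: 'com'. Mismatch at position 4: 'd' vs 'p'.

com


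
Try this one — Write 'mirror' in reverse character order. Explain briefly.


Reverse 'mirror' character by character: 'rorrim'.

rorrim


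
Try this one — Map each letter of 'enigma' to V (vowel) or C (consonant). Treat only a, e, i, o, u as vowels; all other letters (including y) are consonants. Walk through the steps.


Letter mapping: e = V, n = C, i = V, g = C, m = C, a = V.

VCVCCV


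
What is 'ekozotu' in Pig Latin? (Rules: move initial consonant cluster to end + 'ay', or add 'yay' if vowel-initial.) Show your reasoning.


'ekozotu' starts with a vowel, so add 'yay': 'ekozotuyay'.

ekozotuyay


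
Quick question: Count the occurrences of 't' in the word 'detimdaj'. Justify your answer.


Letter 't' in 'detimdaj': found at position(s) 3 = 1 occurrence(s).

1


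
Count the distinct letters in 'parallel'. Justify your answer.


Unique letters in 'parallel': {a, e, l, p, r} = 5 distinct letters.

5


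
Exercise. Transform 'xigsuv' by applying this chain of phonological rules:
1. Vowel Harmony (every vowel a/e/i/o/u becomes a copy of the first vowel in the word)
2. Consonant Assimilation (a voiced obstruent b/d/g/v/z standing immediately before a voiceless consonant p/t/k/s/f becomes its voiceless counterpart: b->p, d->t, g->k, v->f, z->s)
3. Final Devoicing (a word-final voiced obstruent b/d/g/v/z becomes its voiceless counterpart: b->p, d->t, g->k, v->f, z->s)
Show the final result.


Starting form: 'xigsuv'
Rule 1: Vowel Harmony: all vowels become 'i' (matching first vowel). 'xigsuv' -> 'xigsiv'
Rule 2: Consonant Assimilation: voiced obstruent before voiceless consonant becomes voiceless ('gs' -> 'ks'). 'xigsiv' -> 'xiksiv'
Rule 3: Final Devoicing: word-final voiced obstruent 'v' becomes voiceless 'f'. 'xiksiv' -> 'xiksif'
Final form: 'xiksif'

xiksif


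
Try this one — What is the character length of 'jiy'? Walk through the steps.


Spell out 'jiy' and number each letter: j(1), i(2), y(3). Total: 3 letters.

3


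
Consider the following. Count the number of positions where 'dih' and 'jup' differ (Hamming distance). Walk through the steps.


Alignment:
Position 1: 'd' vs 'j' = DIFFER
Position 2: 'i' vs 'u' = DIFFER
Position 3: 'h' vs 'p' = DIFFER
Total differences: 3

3


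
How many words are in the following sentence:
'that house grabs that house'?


Split into words: that | house | grabs | that | house = 5 words.

5


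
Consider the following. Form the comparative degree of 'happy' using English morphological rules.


Apply comparative formation (consonant + y: change y to i, add -er): 'happy' -> 'happier'.

happier


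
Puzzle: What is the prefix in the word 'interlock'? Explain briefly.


The word 'interlock' = 'inter' (prefix) + 'lock' (root). The prefix is 'inter'.

inter


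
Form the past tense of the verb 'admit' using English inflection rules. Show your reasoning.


Apply rule: Double final consonant and add -ed. 'admit' becomes 'admitted'.

admitted


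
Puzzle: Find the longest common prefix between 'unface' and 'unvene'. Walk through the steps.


Compare from the start: 2 characters match: 'un'. Mismatch at position 3: 'f' vs 'v'.

un


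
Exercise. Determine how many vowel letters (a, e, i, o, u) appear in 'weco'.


Vowels in 'weco': e, o = 2 vowels.

2


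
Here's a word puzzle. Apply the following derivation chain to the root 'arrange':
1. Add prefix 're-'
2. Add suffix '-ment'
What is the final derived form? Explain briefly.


Step 1: Add prefix 're-' to 'arrange' = 'rearrange'
Step 2: Add suffix '-ment' to 'rearrange' = 'rearrangement'

rearrangement


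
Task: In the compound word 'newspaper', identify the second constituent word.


Split 'newspaper' into 'news' + 'paper'. The second part is 'paper'.

paper


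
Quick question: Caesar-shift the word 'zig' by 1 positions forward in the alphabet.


Shift each letter by 1: z -> a, i -> j, g -> h. Result: 'ajh'.

ajh


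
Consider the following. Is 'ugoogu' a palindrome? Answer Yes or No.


Forward: 'ugoogu'
Reversed: 'ugoogu'
They are identical.

Yes


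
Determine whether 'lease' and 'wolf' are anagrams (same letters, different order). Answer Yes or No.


Sorted letters of 'lease': 'aeels'
Sorted letters of 'wolf': 'flow'
They do not match.

No


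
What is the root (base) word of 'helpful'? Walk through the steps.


Remove suffix '-ful' from 'helpful' to get root 'help'.

help


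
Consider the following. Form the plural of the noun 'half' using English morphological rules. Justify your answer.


Apply rule: Change -f to -ves. 'half' becomes 'halves'.

halves


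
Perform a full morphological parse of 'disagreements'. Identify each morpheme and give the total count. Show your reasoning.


Step 1: Identify prefix: 'dis' (meaning: not/apart)
Step 2: Identify root: 'agree'
Step 3: Identify suffix(es): 'ment, s'
Decomposition: dis- (prefix: not/apart) + agree (root) + -ment (suffix: action/result) + -s (plural)
Total morphemes: 4

4 morphemes (dis- (prefix: not/apart) + agree (root) + -ment (suffix: action/result) + -s (plural))


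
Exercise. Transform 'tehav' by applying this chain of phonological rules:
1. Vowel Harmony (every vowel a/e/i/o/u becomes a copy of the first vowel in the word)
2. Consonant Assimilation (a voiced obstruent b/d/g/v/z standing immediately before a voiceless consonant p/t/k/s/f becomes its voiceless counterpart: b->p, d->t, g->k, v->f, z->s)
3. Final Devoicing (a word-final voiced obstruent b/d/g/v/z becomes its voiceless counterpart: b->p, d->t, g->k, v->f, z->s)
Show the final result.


Starting form: 'tehav'
Rule 1: Vowel Harmony: all vowels become 'e' (matching first vowel). 'tehav' -> 'tehev'
Rule 2: Consonant Assimilation: no voiced obstruent (b/d/g/v/z) stands immediately before a voiceless consonant (p/t/k/s/f). No change.
Rule 3: Final Devoicing: word-final voiced obstruent 'v' becomes voiceless 'f'. 'tehev' -> 'tehef'
Final form: 'tehef'

tehef


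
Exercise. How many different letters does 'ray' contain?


Unique letters in 'ray': {a, r, y} = 3 distinct letters.

3


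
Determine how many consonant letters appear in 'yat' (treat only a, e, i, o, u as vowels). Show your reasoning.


Consonants in 'yat': y, t = 2 consonants.

2


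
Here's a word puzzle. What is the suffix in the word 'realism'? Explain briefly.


The word 'realism' = 'real' (root) + '-ism' (suffix). The suffix is '-ism'.

ism


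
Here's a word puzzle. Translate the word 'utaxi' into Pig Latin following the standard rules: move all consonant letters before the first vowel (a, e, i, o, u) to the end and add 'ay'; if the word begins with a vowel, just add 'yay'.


'utaxi' starts with a vowel, so add 'yay': 'utaxiyay'.

utaxiyay


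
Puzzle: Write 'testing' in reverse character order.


Reverse 'testing' character by character: 'gnitset'.

gnitset


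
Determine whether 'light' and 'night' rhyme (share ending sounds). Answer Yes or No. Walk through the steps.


Rime (stressed vowel + following sounds) of 'light': -ight = /aɪt/
Rime of 'night': -ight = /aɪt/
/aɪt/ and /aɪt/ are the same ending sound, so the words rhyme.

Yes


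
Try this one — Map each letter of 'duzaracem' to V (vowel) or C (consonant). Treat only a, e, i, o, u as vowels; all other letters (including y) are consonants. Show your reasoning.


Letter mapping: d = C, u = V, z = C, a = V, r = C, a = V, c = C, e = V, m = C.

CVCVCVCVC


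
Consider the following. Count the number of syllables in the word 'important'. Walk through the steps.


Break 'important' into syllables: im-por-tant -> im | por | tant = 3 syllables

3 syllables


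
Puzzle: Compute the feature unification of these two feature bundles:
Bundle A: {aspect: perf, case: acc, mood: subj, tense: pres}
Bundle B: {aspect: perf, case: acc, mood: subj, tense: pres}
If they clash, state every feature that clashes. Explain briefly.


Compare features:
aspect: A=perf vs B=perf -> unified: perf
case: A=acc vs B=acc -> unified: acc
mood: A=subj vs B=subj -> unified: subj
tense: A=pres vs B=pres -> unified: pres
No clashes found.

Unified: {aspect: perf, case: acc, mood: subj, tense: pres}


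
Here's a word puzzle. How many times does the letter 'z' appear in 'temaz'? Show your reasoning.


Letter 'z' in 'temaz': found at position(s) 5 = 1 occurrence(s).

1


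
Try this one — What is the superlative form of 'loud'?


Apply superlative formation (add -est): 'loud' -> 'loudest'.

loudest


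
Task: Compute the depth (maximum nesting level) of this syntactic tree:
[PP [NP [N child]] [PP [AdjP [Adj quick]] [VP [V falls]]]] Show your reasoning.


Count bracket nesting levels:
'[' at pos 0: depth = 1
'[' at pos 4: depth = 2
'[' at pos 8: depth = 3
'[' at pos 19: depth = 2
'[' at pos 23: depth = 3
'[' at pos 29: depth = 4
'[' at pos 42: depth = 3
'[' at pos 46: depth = 4
Maximum depth reached: 4

4


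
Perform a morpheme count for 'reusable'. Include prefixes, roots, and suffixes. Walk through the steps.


Decomposition: re- (prefix) + use (root) + -able (suffix) = 3 morpheme(s)

3 morphemes


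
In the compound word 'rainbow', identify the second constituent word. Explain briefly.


Split 'rainbow' into 'rain' + 'bow'. The second part is 'bow'.

bow


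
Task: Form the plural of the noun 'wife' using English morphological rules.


Apply rule: Change -fe to -ves. 'wife' becomes 'wives'.

wives


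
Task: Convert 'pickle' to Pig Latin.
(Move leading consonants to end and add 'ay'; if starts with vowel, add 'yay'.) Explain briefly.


'pickle': move consonant cluster 'p' to end and add 'ay': 'icklepay'.

icklepay


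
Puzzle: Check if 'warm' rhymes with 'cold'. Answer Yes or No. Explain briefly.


Rime (stressed vowel + following sounds) of 'warm': -arm = /ɔːrm/
Rime of 'cold': -old = /oʊld/
/ɔːrm/ and /oʊld/ are different ending sounds, so the words do not rhyme.

No


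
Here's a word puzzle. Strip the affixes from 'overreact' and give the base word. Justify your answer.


Remove prefix 'over' from 'overreact' to get root 'react'.

react


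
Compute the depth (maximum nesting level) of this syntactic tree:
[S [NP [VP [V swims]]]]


Count bracket nesting levels:
'[' at pos 0: depth = 1
'[' at pos 3: depth = 2
'[' at pos 7: depth = 3
'[' at pos 11: depth = 4
Maximum depth reached: 4

4


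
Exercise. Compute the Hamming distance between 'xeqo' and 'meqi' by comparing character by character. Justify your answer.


Alignment:
Position 1: 'x' vs 'm' = DIFFER
Position 2: 'e' vs 'e' = match
Position 3: 'q' vs 'q' = match
Position 4: 'o' vs 'i' = DIFFER
Total differences: 2

2


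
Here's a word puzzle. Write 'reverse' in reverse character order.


Reverse 'reverse' character by character: 'esrever'.

esrever


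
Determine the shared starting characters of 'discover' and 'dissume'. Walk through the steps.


Compare from the start: 3 characters match: 'dis'. Mismatch at position 4: 'c' vs 's'.

dis


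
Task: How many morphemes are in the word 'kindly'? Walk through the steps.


Decomposition: kind (root) + -ly (suffix) = 2 morpheme(s)

2 morphemes


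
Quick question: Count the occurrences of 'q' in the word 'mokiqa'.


Letter 'q' in 'mokiqa': found at position(s) 5 = 1 occurrence(s).

1


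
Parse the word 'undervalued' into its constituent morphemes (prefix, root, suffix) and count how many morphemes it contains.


Step 1: Identify prefix: 'under' (meaning: beneath/insufficient)
Step 2: Identify root: 'value'
Step 3: Identify suffix(es): 'ed'
Decomposition: under- (prefix: beneath/insufficient) + value (root) + -ed (suffix: past)
Total morphemes: 3

3 morphemes (under- (prefix: beneath/insufficient) + value (root) + -ed (suffix: past))


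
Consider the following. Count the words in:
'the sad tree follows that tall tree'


Split into words: the | sad | tree | follows | that | tall | tree = 7 words.

7


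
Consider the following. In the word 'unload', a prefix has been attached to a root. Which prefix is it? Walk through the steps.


The word 'unload' = 'un' (prefix) + 'load' (root). The prefix is 'un'.

un


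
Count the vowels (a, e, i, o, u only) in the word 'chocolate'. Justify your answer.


Vowels in 'chocolate': o, o, a, e = 4 vowels.

4


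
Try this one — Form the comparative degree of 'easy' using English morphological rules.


Apply comparative formation (consonant + y: change y to i, add -er): 'easy' -> 'easier'.

easier


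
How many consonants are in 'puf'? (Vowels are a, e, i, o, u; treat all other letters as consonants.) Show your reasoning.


Consonants in 'puf': p, f = 2 consonants.

2


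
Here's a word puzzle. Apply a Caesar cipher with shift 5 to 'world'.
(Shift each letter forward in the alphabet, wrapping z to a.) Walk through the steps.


Shift each letter by 5: w -> b, o -> t, r -> w, l -> q, d -> i. Result: 'btwqi'.

btwqi


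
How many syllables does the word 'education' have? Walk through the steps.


Break 'education' into syllables: ed-u-ca-tion -> ed | u | ca | tion = 4 syllables

4 syllables


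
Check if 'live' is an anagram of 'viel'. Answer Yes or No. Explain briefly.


Sorted letters of 'live': 'eilv'
Sorted letters of 'viel': 'eilv'
They match.

Yes


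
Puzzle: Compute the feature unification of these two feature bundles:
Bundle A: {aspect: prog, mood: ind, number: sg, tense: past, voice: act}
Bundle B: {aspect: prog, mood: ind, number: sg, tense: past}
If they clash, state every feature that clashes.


Compare features:
aspect: A=prog vs B=prog -> unified: prog
mood: A=ind vs B=ind -> unified: ind
number: A=sg vs B=sg -> unified: sg
tense: A=past vs B=past -> unified: past
voice: A=act vs B=_ -> unified: act
No clashes found.

Unified: {aspect: prog, mood: ind, number: sg, tense: past, voice: act}


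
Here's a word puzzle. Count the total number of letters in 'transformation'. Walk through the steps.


Spell out 'transformation' and number each letter: t(1), r(2), a(3), n(4), s(5), f(6), o(7), r(8), m(9), a(10), t(11), i(12), o(13), n(14). Total: 14 letters.

14


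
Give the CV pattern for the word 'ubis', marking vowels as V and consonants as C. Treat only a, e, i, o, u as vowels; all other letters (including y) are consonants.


Letter mapping: u = V, b = C, i = V, s = C.

VCVC


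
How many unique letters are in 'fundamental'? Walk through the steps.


Unique letters in 'fundamental': {a, d, e, f, l, m, n, t, u} = 9 distinct letters.

9


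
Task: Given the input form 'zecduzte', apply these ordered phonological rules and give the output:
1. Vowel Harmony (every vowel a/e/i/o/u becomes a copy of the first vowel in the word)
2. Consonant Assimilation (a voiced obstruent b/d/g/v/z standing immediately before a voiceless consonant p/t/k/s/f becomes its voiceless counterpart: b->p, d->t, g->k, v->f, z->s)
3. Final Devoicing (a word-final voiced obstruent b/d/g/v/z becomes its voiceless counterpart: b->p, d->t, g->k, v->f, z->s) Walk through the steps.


Starting form: 'zecduzte'
Rule 1: Vowel Harmony: all vowels become 'e' (matching first vowel). 'zecduzte' -> 'zecdezte'
Rule 2: Consonant Assimilation: voiced obstruent before voiceless consonant becomes voiceless ('zt' -> 'st'). 'zecdezte' -> 'zecdeste'
Rule 3: Final Devoicing: the word ends in the vowel 'e', not a consonant. No change.
Final form: 'zecdeste'

zecdeste


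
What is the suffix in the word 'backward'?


The word 'backward' = 'back' (root) + '-ward' (suffix). The suffix is '-ward'.

ward


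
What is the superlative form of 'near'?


Apply superlative formation (add -est): 'near' -> 'nearest'.

nearest


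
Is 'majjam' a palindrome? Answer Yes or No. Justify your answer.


Forward: 'majjam'
Reversed: 'majjam'
They are identical.

Yes


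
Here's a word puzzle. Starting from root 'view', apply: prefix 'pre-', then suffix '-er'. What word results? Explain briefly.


Step 1: Add prefix 'pre-' to 'view' = 'preview'
Step 2: Add suffix '-er' to 'preview' = 'previewer'

previewer


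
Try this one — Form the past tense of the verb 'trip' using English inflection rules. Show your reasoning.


Apply rule: Double final consonant and add -ed. 'trip' becomes 'tripped'.

tripped


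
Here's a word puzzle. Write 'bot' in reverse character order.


Reverse 'bot' character by character: 'tob'.

tob


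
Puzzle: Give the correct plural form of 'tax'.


Apply rule: Add -es (sibilant/fricative ending). 'tax' becomes 'taxes'.

taxes


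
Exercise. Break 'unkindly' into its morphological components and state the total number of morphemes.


Step 1: Identify prefix: 'un' (meaning: not/reverse)
Step 2: Identify root: 'kind'
Step 3: Identify suffix(es): 'ly'
Decomposition: un- (prefix: not/reverse) + kind (root) + -ly (suffix: in manner of)
Total morphemes: 3

3 morphemes (un- (prefix: not/reverse) + kind (root) + -ly (suffix: in manner of))


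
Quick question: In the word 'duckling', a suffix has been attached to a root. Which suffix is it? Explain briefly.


The word 'duckling' = 'duck' (root) + '-ling' (suffix). The suffix is '-ling'.

ling


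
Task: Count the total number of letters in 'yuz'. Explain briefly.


Spell out 'yuz' and number each letter: y(1), u(2), z(3). Total: 3 letters.

3


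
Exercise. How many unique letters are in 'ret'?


Unique letters in 'ret': {e, r, t} = 3 distinct letters.

3


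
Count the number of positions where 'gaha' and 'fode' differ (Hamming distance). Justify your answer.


Alignment:
Position 1: 'g' vs 'f' = DIFFER
Position 2: 'a' vs 'o' = DIFFER
Position 3: 'h' vs 'd' = DIFFER
Position 4: 'a' vs 'e' = DIFFER
Total differences: 4

4


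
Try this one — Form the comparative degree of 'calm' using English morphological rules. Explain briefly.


Apply comparative formation (add -er): 'calm' -> 'calmer'.

calmer


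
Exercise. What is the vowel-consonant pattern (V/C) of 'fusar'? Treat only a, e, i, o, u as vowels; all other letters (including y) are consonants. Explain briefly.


Letter mapping: f = C, u = V, s = C, a = V, r = C.

CVCVC


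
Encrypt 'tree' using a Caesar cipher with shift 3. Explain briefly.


Shift each letter by 3: t -> w, r -> u, e -> h, e -> h. Result: 'wuhh'.

wuhh


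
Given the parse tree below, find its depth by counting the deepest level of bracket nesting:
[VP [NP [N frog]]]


Count bracket nesting levels:
'[' at pos 0: depth = 1
'[' at pos 4: depth = 2
'[' at pos 8: depth = 3
Maximum depth reached: 3

3


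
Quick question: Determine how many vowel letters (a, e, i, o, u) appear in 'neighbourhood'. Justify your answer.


Vowels in 'neighbourhood': e, i, o, u, o, o = 6 vowels.

6


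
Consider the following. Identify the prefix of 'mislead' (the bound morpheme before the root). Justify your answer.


The word 'mislead' = 'mis' (prefix) + 'lead' (root). The prefix is 'mis'.

mis


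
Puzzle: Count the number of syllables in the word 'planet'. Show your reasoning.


Break 'planet' into syllables: plan-et -> plan | et = 2 syllables

2 syllables


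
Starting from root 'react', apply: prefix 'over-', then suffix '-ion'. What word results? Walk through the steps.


Step 1: Add prefix 'over-' to 'react' = 'overreact'
Step 2: Add suffix '-ion' to 'overreact' = 'overreaction'

overreaction


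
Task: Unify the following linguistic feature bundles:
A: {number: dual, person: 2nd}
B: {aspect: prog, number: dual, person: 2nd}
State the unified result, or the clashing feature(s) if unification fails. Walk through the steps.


Compare features:
aspect: A=_ vs B=prog -> unified: prog
number: A=dual vs B=dual -> unified: dual
person: A=2nd vs B=2nd -> unified: 2nd
No clashes found.

Unified: {aspect: prog, number: dual, person: 2nd}


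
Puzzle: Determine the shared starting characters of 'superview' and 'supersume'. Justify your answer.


Compare from the start: 5 characters match: 'super'. Mismatch at position 6: 'v' vs 's'.

super


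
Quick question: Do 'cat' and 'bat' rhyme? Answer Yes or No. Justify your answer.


Rime (stressed vowel + following sounds) of 'cat': -at = /æt/
Rime of 'bat': -at = /æt/
/æt/ and /æt/ are the same ending sound, so the words rhyme.

Yes


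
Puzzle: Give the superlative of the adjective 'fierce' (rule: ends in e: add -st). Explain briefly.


Apply superlative formation (ends in e: add -st): 'fierce' -> 'fiercest'.

fiercest


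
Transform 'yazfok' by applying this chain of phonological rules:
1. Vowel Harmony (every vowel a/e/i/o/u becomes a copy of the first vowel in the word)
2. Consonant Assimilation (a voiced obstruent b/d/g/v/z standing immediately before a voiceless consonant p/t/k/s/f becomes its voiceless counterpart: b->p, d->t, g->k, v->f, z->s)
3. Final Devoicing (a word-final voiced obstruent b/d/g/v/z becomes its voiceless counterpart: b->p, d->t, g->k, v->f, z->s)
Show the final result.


Starting form: 'yazfok'
Rule 1: Vowel Harmony: all vowels become 'a' (matching first vowel). 'yazfok' -> 'yazfak'
Rule 2: Consonant Assimilation: voiced obstruent before voiceless consonant becomes voiceless ('zf' -> 'sf'). 'yazfak' -> 'yasfak'
Rule 3: Final Devoicing: final consonant 'k' is not one of the voiced obstruents b/d/g/v/z. No change.
Final form: 'yasfak'

yasfak


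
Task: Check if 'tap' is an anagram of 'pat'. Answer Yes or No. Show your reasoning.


Sorted letters of 'tap': 'apt'
Sorted letters of 'pat': 'apt'
They match.

Yes


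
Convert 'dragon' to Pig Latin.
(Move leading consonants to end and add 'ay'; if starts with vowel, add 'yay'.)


'dragon': move consonant cluster 'dr' to end and add 'ay': 'agondray'.

agondray


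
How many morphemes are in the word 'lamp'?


Decomposition: lamp (free morpheme) = 1 morpheme(s)

1 morphemes


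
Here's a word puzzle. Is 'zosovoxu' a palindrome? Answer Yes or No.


Forward: 'zosovoxu'
Reversed: 'uxovosoz'
They differ.

No


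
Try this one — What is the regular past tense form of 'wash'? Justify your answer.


Apply rule: Add -ed. 'wash' becomes 'washed'.

washed


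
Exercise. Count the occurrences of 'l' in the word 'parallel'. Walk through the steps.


Letter 'l' in 'parallel': found at position(s) 5, 6, 8 = 3 occurrence(s).

3


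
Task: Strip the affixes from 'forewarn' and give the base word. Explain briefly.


Remove prefix 'fore' from 'forewarn' to get root 'warn'.

warn


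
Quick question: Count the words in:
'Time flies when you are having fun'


Split into words: Time | flies | when | you | are | having | fun = 7 words.

7


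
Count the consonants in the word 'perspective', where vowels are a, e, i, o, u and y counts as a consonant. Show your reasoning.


Consonants in 'perspective': p, r, s, p, c, t, v = 7 consonants.

7


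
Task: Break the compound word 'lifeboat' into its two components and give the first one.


Split 'lifeboat' into 'life' + 'boat'. The first part is 'life'.

life


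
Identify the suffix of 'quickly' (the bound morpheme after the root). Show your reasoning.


The word 'quickly' = 'quick' (root) + '-ly' (suffix). The suffix is '-ly'.

ly


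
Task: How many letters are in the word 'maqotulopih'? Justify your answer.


Spell out 'maqotulopih' and number each letter: m(1), a(2), q(3), o(4), t(5), u(6), l(7), o(8), p(9), i(10), h(11). Total: 11 letters.

11


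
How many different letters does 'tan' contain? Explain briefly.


Unique letters in 'tan': {a, n, t} = 3 distinct letters.

3


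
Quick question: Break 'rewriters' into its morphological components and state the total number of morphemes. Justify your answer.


Step 1: Identify prefix: 're' (meaning: again)
Step 2: Identify root: 'write'
Step 3: Identify suffix(es): 'er, s'
Decomposition: re- (prefix: again) + write (root) + -er (suffix: one who) + -s (plural)
Total morphemes: 4

4 morphemes (re- (prefix: again) + write (root) + -er (suffix: one who) + -s (plural))


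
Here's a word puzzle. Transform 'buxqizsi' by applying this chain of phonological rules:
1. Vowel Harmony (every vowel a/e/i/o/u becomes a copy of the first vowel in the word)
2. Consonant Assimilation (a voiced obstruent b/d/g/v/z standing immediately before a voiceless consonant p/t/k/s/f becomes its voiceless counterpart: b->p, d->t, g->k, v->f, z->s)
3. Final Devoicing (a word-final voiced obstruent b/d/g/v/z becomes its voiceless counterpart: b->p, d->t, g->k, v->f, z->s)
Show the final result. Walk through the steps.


Starting form: 'buxqizsi'
Rule 1: Vowel Harmony: all vowels become 'u' (matching first vowel). 'buxqizsi' -> 'buxquzsu'
Rule 2: Consonant Assimilation: voiced obstruent before voiceless consonant becomes voiceless ('zs' -> 'ss'). 'buxquzsu' -> 'buxqussu'
Rule 3: Final Devoicing: the word ends in the vowel 'u', not a consonant. No change.
Final form: 'buxqussu'

buxqussu


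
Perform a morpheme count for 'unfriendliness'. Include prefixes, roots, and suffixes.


Decomposition: un- (prefix) + friend (root) + -ly (suffix) + -ness (suffix) = 4 morpheme(s)

4 morphemes


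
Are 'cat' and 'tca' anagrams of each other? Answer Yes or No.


Sorted letters of 'cat': 'act'
Sorted letters of 'tca': 'act'
They match.

Yes


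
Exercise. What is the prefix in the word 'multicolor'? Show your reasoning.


The word 'multicolor' = 'multi' (prefix) + 'color' (root). The prefix is 'multi'.

multi


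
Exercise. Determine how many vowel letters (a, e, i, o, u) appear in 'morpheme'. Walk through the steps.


Vowels in 'morpheme': o, e, e = 3 vowels.

3


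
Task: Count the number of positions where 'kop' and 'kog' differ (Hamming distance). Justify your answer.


Alignment:
Position 1: 'k' vs 'k' = match
Position 2: 'o' vs 'o' = match
Position 3: 'p' vs 'g' = DIFFER
Total differences: 1

1


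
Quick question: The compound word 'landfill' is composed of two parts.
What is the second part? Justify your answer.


Split 'landfill' into 'land' + 'fill'. The second part is 'fill'.

fill


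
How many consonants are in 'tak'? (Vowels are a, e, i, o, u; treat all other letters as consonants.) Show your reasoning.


Consonants in 'tak': t, k = 2 consonants.

2


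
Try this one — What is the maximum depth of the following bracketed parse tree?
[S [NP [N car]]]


Count bracket nesting levels:
'[' at pos 0: depth = 1
'[' at pos 3: depth = 2
'[' at pos 7: depth = 3
Maximum depth reached: 3

3


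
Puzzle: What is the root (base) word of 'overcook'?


Remove prefix 'over' from 'overcook' to get root 'cook'.

cook


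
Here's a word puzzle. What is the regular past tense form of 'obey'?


Apply rule: Add -ed. 'obey' becomes 'obeyed'.

obeyed


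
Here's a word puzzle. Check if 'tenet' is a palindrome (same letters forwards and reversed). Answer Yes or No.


Forward: 'tenet'
Reversed: 'tenet'
They are identical.

Yes


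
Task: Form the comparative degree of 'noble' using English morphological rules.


Apply comparative formation (ends in e: add -r): 'noble' -> 'nobler'.

nobler


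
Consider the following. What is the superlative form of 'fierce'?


Apply superlative formation (ends in e: add -st): 'fierce' -> 'fiercest'.

fiercest


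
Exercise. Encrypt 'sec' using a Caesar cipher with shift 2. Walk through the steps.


Shift each letter by 2: s -> u, e -> g, c -> e. Result: 'uge'.

uge


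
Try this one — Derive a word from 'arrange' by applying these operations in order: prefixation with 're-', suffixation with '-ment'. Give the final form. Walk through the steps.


Step 1: Add prefix 're-' to 'arrange' = 'rearrange'
Step 2: Add suffix '-ment' to 'rearrange' = 'rearrangement'

rearrangement


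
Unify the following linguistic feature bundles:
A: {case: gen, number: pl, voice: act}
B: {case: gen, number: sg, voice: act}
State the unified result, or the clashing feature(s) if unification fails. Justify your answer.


Compare features:
case: A=gen vs B=gen -> unified: gen
number: A=pl vs B=sg -> CLASH
voice: A=act vs B=act -> unified: act
Clash detected on feature 'number' (pl vs sg); unification fails.

CLASH on 'number' (pl vs sg)


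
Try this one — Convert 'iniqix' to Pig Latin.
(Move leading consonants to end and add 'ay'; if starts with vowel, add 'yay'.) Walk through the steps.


'iniqix' starts with a vowel, so add 'yay': 'iniqixyay'.

iniqixyay


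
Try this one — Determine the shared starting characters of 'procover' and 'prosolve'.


Compare from the start: 3 characters match: 'pro'. Mismatch at position 4: 'c' vs 's'.

pro


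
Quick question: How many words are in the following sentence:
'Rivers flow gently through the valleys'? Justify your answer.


Split into words: Rivers | flow | gently | through | the | valleys = 6 words.

6


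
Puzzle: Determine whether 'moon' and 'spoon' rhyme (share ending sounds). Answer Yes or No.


Rime (stressed vowel + following sounds) of 'moon': -oon = /uːn/
Rime of 'spoon': -oon = /uːn/
/uːn/ and /uːn/ are the same ending sound, so the words rhyme.

Yes


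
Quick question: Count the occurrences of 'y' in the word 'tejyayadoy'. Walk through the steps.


Letter 'y' in 'tejyayadoy': found at position(s) 4, 6, 10 = 3 occurrence(s).

3


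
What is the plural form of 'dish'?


Apply rule: Add -es (sibilant/fricative ending). 'dish' becomes 'dishes'.

dishes


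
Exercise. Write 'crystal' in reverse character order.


Reverse 'crystal' character by character: 'latsyrc'.

latsyrc


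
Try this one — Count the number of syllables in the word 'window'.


Break 'window' into syllables: win-dow -> win | dow = 2 syllables

2 syllables


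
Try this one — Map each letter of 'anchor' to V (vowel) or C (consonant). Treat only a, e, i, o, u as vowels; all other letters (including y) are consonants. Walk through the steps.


Letter mapping: a = V, n = C, c = C, h = C, o = V, r = C.

VCCCVC


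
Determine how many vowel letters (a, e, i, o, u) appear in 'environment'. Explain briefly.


Vowels in 'environment': e, i, o, e = 4 vowels.

4


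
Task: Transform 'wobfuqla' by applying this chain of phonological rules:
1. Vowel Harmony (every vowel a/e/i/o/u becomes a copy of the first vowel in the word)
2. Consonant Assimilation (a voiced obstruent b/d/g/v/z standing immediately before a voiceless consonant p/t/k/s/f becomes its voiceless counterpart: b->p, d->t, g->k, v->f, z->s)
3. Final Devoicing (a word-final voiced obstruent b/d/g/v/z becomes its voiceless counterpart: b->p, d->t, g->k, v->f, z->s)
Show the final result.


Starting form: 'wobfuqla'
Rule 1: Vowel Harmony: all vowels become 'o' (matching first vowel). 'wobfuqla' -> 'wobfoqlo'
Rule 2: Consonant Assimilation: voiced obstruent before voiceless consonant becomes voiceless ('bf' -> 'pf'). 'wobfoqlo' -> 'wopfoqlo'
Rule 3: Final Devoicing: the word ends in the vowel 'o', not a consonant. No change.
Final form: 'wopfoqlo'

wopfoqlo


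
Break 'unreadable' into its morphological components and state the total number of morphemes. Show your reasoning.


Step 1: Identify prefix: 'un' (meaning: not/reverse)
Step 2: Identify root: 'read'
Step 3: Identify suffix(es): 'able'
Decomposition: un- (prefix: not/reverse) + read (root) + -able (suffix: capable of)
Total morphemes: 3

3 morphemes (un- (prefix: not/reverse) + read (root) + -able (suffix: capable of))


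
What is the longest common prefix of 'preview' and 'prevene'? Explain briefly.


Compare from the start: 4 characters match: 'prev'. Mismatch at position 5: 'i' vs 'e'.

prev


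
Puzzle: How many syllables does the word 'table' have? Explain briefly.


Break 'table' into syllables: ta-ble -> ta | ble = 2 syllables

2 syllables


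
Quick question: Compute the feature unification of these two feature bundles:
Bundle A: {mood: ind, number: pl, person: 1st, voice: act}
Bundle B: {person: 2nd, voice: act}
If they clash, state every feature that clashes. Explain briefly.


Compare features:
mood: A=ind vs B=_ -> unified: ind
number: A=pl vs B=_ -> unified: pl
person: A=1st vs B=2nd -> CLASH
voice: A=act vs B=act -> unified: act
Clash detected on feature 'person' (1st vs 2nd); unification fails.

CLASH on 'person' (1st vs 2nd)


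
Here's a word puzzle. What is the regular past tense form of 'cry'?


Apply rule: Change -y to -ied. 'cry' becomes 'cried'.

cried


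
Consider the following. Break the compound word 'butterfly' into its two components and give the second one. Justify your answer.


Split 'butterfly' into 'butter' + 'fly'. The second part is 'fly'.

fly


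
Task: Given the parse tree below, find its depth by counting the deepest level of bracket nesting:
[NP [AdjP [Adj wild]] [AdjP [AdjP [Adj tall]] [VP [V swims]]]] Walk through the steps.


Count bracket nesting levels:
'[' at pos 0: depth = 1
'[' at pos 4: depth = 2
'[' at pos 10: depth = 3
'[' at pos 22: depth = 2
'[' at pos 28: depth = 3
'[' at pos 34: depth = 4
'[' at pos 46: depth = 3
'[' at pos 50: depth = 4
Maximum depth reached: 4

4


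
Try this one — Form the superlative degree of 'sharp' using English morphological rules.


Apply superlative formation (add -est): 'sharp' -> 'sharpest'.

sharpest


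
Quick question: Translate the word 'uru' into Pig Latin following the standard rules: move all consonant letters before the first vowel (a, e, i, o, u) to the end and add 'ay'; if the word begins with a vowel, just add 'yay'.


'uru' starts with a vowel, so add 'yay': 'uruyay'.

uruyay


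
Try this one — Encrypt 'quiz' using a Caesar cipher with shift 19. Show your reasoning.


Shift each letter by 19: q -> j, u -> n, i -> b, z -> s. Result: 'jnbs'.

jnbs


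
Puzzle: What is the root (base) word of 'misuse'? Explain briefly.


Remove prefix 'mis' from 'misuse' to get root 'use'.

use


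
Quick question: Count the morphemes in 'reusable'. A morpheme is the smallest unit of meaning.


Decomposition: re- (prefix) + use (root) + -able (suffix) = 3 morpheme(s)

3 morphemes


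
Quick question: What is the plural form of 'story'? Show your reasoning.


Apply rule: Change -y to -ies (consonant + y). 'story' becomes 'stories'.

stories
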